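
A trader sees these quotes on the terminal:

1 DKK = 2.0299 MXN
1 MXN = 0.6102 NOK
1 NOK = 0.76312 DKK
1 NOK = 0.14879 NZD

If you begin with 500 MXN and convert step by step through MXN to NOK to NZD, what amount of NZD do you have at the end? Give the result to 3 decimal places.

45.396

500 MXN × 0.6102 = 305.1 NOK
305.1 NOK × 0.14879 = 45.395829 NZD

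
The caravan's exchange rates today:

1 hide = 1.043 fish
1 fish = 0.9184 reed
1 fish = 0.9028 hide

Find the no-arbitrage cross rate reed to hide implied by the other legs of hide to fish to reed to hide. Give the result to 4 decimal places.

Known legs of the cycle: 1.043 × 0.9184 = 0.9578912
For no arbitrage the full-cycle product must be 1, so the missing rate is 1 / 0.9578912 ≈ 1.043960.

1.0440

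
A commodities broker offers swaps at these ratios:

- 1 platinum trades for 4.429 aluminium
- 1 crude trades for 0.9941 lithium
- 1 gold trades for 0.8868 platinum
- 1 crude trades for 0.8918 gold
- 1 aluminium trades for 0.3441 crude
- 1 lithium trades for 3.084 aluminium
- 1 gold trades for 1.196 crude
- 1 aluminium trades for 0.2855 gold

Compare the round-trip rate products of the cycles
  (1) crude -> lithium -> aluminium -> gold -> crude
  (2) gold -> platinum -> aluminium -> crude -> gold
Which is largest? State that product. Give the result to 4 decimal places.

(1) 0.9941 × 3.084 × 0.2855 × 1.196 = 1.04684
(2) 0.8868 × 4.429 × 0.3441 × 0.8918 = 1.20527
Highest is cycle (2) at 1.2053 (>1, arbitrage).

1.2053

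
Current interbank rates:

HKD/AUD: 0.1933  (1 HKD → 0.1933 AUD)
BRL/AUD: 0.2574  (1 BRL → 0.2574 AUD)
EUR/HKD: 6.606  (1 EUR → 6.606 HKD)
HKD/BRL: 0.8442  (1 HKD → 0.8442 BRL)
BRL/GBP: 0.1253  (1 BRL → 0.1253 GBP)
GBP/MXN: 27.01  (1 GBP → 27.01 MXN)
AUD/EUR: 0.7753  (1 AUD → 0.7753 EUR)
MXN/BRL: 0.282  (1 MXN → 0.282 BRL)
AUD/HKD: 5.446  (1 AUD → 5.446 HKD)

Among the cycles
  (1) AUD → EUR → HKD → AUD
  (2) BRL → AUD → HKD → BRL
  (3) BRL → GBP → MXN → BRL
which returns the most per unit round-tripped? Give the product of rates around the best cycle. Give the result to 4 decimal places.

1.1834

(1) 0.7753 × 6.606 × 0.1933 = 0.99001
(2) 0.2574 × 5.446 × 0.8442 = 1.18340
(3) 0.1253 × 27.01 × 0.282 = 0.95439
Highest is cycle (2) at 1.1834 (>1, arbitrage).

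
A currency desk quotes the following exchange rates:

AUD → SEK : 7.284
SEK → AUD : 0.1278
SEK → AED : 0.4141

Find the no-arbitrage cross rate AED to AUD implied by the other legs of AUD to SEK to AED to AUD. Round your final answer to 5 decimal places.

0.33153

Known legs of the cycle: 7.284 × 0.4141 = 3.0163044
For no arbitrage the full-cycle product must be 1, so the missing rate is 1 / 3.0163044 ≈ 0.3315315.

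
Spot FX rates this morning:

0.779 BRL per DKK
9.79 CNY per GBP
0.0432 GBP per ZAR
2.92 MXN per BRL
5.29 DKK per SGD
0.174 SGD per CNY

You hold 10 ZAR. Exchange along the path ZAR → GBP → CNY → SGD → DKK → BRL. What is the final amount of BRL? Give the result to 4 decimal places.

3.0326

10 ZAR × 0.0432 = 0.432 GBP
0.432 GBP × 9.79 = 4.22928 CNY
4.22928 CNY × 0.174 = 0.73589472 SGD
0.73589472 SGD × 5.29 = 3.8928830688 DKK
3.8928830688 DKK × 0.779 = 3.0325559105952 BRL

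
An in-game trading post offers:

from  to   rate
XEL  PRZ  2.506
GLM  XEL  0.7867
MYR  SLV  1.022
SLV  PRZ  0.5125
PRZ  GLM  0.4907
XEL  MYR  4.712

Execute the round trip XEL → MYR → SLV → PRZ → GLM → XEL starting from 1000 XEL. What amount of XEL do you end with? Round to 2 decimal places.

1000 XEL × 4.712 = 4712 MYR
4712 MYR × 1.022 = 4815.664 SLV
4815.664 SLV × 0.5125 = 2468.0278 PRZ
2468.0278 PRZ × 0.4907 = 1211.06124146 GLM
1211.06124146 GLM × 0.7867 = 952.741878656582 XEL

952.74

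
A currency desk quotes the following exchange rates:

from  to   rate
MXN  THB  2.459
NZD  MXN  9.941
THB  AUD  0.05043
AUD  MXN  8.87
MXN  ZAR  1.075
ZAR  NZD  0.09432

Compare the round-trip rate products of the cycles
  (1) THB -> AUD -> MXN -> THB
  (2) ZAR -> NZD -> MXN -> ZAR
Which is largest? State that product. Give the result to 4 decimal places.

1.0999

(1) 0.05043 × 8.87 × 2.459 = 1.09995
(2) 0.09432 × 9.941 × 1.075 = 1.00796
Highest is cycle (1) at 1.0999 (>1, arbitrage).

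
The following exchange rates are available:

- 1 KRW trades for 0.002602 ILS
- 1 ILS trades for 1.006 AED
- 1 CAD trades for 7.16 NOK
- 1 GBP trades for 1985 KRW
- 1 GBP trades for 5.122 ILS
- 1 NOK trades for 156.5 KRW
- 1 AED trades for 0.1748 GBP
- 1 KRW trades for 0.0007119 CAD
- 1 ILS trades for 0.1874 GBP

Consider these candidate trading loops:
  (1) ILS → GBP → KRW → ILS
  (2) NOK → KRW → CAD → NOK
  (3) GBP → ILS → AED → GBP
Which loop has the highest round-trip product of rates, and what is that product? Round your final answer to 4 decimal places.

(1) 0.1874 × 1985 × 0.002602 = 0.96792
(2) 156.5 × 0.0007119 × 7.16 = 0.79771
(3) 5.122 × 1.006 × 0.1748 = 0.90070
Highest is cycle (1) at 0.9679 (≤1, no arbitrage).

0.9679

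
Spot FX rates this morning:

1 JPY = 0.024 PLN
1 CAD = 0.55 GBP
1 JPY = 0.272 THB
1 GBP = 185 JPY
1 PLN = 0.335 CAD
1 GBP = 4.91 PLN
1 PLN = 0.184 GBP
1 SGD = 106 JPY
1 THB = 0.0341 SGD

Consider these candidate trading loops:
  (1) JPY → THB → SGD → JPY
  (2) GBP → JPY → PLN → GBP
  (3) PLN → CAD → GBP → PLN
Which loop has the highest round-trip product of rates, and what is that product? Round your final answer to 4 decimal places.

0.9832

(1) 0.272 × 0.0341 × 106 = 0.98317
(2) 185 × 0.024 × 0.184 = 0.81696
(3) 0.335 × 0.55 × 4.91 = 0.90467
Highest is cycle (1) at 0.9832 (≤1, no arbitrage).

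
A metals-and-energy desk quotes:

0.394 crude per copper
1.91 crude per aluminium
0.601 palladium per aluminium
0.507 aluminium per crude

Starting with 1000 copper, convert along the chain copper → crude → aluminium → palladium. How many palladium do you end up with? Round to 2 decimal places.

1000 copper × 0.394 = 394 crude
394 crude × 0.507 = 199.758 aluminium
199.758 aluminium × 0.601 = 120.054558 palladium

120.05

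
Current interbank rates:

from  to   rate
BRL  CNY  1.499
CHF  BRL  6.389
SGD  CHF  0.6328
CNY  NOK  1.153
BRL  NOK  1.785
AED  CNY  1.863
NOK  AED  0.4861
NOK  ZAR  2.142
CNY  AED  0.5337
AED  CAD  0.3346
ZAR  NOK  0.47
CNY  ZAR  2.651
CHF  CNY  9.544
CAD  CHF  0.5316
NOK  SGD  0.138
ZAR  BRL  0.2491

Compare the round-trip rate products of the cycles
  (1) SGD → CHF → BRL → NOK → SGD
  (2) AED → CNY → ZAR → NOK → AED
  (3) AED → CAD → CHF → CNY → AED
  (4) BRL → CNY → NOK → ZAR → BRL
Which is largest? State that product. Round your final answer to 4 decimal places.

(1) 0.6328 × 6.389 × 1.785 × 0.138 = 0.99590
(2) 1.863 × 2.651 × 0.47 × 0.4861 = 1.12836
(3) 0.3346 × 0.5316 × 9.544 × 0.5337 = 0.90602
(4) 1.499 × 1.153 × 2.142 × 0.2491 = 0.92220
Highest is cycle (2) at 1.1284 (>1, arbitrage).

1.1284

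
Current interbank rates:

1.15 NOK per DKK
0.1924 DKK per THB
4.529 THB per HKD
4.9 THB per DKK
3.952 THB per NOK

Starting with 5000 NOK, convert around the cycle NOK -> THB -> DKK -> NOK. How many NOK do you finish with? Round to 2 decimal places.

4372.10

5000 NOK × 3.952 = 19760 THB
19760 THB × 0.1924 = 3801.824 DKK
3801.824 DKK × 1.15 = 4372.0976 NOK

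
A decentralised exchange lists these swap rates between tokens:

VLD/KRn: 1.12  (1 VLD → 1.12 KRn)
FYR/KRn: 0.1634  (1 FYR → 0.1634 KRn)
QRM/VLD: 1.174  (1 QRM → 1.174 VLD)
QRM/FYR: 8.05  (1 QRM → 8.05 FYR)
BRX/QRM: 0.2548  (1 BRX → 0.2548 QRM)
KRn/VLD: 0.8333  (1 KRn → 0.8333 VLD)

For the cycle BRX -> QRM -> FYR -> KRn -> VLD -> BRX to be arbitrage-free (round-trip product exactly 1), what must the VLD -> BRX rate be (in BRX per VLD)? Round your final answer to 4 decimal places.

3.5806

Known legs of the cycle: 0.2548 × 8.05 × 0.1634 × 0.8333 = 0.2792857247908
For no arbitrage the full-cycle product must be 1, so the missing rate is 1 / 0.2792857247908 ≈ 3.580563.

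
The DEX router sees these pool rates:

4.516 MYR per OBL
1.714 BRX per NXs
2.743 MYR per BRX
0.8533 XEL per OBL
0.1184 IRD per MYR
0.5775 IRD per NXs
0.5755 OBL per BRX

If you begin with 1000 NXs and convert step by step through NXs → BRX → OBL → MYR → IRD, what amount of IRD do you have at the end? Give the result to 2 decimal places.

527.43

1000 NXs × 1.714 = 1714 BRX
1714 BRX × 0.5755 = 986.407 OBL
986.407 OBL × 4.516 = 4454.614012 MYR
4454.614012 MYR × 0.1184 = 527.4262990208 IRD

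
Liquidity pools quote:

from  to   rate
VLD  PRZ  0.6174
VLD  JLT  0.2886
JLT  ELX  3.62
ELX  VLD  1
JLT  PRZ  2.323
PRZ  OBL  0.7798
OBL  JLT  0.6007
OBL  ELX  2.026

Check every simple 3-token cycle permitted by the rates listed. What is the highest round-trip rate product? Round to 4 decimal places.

PRZ→OBL→JLT→PRZ: 0.7798 × 0.6007 × 2.323 = 1.08815
VLD→JLT→ELX→VLD: 0.2886 × 3.62 × 1 = 1.04473
Maximum is PRZ→OBL→JLT→PRZ at 1.0882; arbitrage exists.

1.0882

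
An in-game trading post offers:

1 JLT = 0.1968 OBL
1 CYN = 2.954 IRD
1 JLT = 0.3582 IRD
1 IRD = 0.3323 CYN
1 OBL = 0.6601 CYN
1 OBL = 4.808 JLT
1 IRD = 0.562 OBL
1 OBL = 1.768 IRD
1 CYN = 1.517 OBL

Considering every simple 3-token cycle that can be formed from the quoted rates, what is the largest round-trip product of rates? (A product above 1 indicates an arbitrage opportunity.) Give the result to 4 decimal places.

1.0959

CYN→IRD→OBL→CYN: 2.954 × 0.562 × 0.6601 = 1.09586
JLT→IRD→OBL→JLT: 0.3582 × 0.562 × 4.808 = 0.96789
CYN→OBL→IRD→CYN: 1.517 × 1.768 × 0.3323 = 0.89125
Maximum is CYN→IRD→OBL→CYN at 1.0959; arbitrage exists.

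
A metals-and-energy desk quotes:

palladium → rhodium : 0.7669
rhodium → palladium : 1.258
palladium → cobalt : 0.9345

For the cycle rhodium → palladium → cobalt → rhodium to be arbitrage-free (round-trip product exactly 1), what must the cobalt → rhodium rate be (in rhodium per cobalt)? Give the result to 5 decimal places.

0.85063

Known legs of the cycle: 1.258 × 0.9345 = 1.175601
For no arbitrage the full-cycle product must be 1, so the missing rate is 1 / 1.175601 ≈ 0.8506287.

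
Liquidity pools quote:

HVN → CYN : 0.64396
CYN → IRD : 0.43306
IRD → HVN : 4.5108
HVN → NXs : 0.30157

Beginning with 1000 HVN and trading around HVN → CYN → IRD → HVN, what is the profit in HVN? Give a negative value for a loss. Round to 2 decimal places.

1000 HVN × 0.64396 = 643.96 CYN
643.96 CYN × 0.43306 = 278.8733176 IRD
278.8733176 IRD × 4.5108 = 1257.94176103008 HVN
Net change: 1257.94176103008 − 1000 = 257.94176103008 HVN

257.94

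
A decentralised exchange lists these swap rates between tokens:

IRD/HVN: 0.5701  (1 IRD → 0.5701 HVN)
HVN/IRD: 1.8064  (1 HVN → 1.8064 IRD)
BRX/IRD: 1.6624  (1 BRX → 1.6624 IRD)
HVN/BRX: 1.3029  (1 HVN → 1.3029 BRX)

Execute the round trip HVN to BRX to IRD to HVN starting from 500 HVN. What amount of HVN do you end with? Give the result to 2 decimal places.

500 HVN × 1.3029 = 651.45 BRX
651.45 BRX × 1.6624 = 1082.97048 IRD
1082.97048 IRD × 0.5701 = 617.401470648 HVN

617.40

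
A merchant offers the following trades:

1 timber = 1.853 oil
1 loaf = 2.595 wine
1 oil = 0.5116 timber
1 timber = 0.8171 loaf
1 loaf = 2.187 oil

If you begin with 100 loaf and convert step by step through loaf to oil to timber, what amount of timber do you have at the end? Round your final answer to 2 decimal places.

111.89

100 loaf × 2.187 = 218.7 oil
218.7 oil × 0.5116 = 111.88692 timber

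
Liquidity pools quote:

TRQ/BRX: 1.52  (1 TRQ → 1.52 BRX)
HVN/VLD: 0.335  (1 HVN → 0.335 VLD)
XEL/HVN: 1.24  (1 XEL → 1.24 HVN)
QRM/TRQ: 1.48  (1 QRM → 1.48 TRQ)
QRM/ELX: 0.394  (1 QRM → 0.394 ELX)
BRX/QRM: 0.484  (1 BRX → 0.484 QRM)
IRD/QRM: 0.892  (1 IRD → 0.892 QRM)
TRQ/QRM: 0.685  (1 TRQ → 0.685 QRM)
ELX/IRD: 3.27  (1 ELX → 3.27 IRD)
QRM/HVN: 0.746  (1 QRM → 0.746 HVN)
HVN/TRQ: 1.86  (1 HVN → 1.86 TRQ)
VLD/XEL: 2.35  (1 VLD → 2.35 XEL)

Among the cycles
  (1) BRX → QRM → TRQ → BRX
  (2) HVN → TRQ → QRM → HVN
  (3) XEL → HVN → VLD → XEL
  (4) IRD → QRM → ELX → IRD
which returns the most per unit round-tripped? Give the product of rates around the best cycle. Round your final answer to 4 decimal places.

(1) 0.484 × 1.48 × 1.52 = 1.08881
(2) 1.86 × 0.685 × 0.746 = 0.95048
(3) 1.24 × 0.335 × 2.35 = 0.97619
(4) 0.892 × 0.394 × 3.27 = 1.14923
Highest is cycle (4) at 1.1492 (>1, arbitrage).

1.1492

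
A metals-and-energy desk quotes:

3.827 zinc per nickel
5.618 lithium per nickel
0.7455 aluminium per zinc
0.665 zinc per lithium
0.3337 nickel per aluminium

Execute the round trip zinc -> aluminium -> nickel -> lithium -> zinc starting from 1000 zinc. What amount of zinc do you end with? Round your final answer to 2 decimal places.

1000 zinc × 0.7455 = 745.5 aluminium
745.5 aluminium × 0.3337 = 248.77335 nickel
248.77335 nickel × 5.618 = 1397.6086803 lithium
1397.6086803 lithium × 0.665 = 929.4097723995 zinc

929.41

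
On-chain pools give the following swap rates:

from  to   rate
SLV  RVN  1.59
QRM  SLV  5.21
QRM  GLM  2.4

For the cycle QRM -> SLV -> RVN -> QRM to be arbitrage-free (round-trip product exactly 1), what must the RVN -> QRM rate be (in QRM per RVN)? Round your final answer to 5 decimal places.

0.12072

Known legs of the cycle: 5.21 × 1.59 = 8.2839
For no arbitrage the full-cycle product must be 1, so the missing rate is 1 / 8.2839 ≈ 0.1207161.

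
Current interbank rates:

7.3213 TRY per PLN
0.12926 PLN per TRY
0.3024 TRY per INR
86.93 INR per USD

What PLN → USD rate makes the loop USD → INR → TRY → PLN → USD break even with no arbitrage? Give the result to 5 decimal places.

Known legs of the cycle: 86.93 × 0.3024 × 0.12926 = 3.39793931232
For no arbitrage the full-cycle product must be 1, so the missing rate is 1 / 3.39793931232 ≈ 0.2942960.

0.29430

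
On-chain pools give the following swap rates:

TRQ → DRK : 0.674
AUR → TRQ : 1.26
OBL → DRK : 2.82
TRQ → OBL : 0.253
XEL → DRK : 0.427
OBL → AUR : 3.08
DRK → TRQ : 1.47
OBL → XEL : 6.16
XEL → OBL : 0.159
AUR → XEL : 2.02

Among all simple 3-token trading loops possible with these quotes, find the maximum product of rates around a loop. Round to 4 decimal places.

1.0488

OBL→DRK→TRQ→OBL: 2.82 × 1.47 × 0.253 = 1.04879
OBL→AUR→XEL→OBL: 3.08 × 2.02 × 0.159 = 0.98923
OBL→AUR→TRQ→OBL: 3.08 × 1.26 × 0.253 = 0.98184
Maximum is OBL→DRK→TRQ→OBL at 1.0488; arbitrage exists.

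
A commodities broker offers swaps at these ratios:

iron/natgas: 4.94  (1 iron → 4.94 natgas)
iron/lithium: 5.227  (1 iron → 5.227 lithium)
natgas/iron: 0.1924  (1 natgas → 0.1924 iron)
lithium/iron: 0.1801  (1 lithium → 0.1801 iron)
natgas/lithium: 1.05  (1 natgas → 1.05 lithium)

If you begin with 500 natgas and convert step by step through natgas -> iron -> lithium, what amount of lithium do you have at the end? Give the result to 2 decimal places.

500 natgas × 0.1924 = 96.2 iron
96.2 iron × 5.227 = 502.8374 lithium

502.84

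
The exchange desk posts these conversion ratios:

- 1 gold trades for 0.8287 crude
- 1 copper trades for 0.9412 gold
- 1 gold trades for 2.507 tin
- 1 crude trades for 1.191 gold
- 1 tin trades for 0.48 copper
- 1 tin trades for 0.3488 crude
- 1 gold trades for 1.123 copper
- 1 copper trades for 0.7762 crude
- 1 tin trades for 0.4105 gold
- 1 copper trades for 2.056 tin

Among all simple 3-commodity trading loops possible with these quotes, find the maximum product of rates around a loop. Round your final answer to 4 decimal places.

gold→tin→copper→gold: 2.507 × 0.48 × 0.9412 = 1.13260
gold→tin→crude→gold: 2.507 × 0.3488 × 1.191 = 1.04146
gold→copper→crude→gold: 1.123 × 0.7762 × 1.191 = 1.03816
gold→copper→tin→gold: 1.123 × 2.056 × 0.4105 = 0.94780
Maximum is gold→tin→copper→gold at 1.1326; arbitrage exists.

1.1326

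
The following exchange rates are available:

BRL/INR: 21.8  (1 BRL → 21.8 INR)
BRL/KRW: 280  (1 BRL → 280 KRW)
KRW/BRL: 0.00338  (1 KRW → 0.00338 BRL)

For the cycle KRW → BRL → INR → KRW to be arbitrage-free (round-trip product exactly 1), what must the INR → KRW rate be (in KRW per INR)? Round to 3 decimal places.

13.571

Known legs of the cycle: 0.00338 × 21.8 = 0.073684
For no arbitrage the full-cycle product must be 1, so the missing rate is 1 / 0.073684 ≈ 13.57147.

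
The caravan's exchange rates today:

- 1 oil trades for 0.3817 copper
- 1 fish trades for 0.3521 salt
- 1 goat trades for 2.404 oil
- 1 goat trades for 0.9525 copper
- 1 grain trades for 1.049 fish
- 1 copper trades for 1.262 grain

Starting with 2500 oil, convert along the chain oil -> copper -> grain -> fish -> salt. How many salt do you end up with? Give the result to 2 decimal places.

444.80

2500 oil × 0.3817 = 954.25 copper
954.25 copper × 1.262 = 1204.2635 grain
1204.2635 grain × 1.049 = 1263.2724115 fish
1263.2724115 fish × 0.3521 = 444.79821608915 salt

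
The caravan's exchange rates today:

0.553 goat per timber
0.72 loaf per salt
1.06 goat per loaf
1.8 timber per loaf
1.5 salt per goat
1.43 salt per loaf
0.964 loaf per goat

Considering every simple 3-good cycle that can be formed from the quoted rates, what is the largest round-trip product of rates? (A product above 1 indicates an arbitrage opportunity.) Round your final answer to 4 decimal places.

salt→loaf→goat→salt: 0.72 × 1.06 × 1.5 = 1.14480
timber→goat→loaf→timber: 0.553 × 0.964 × 1.8 = 0.95957
Maximum is salt→loaf→goat→salt at 1.1448; arbitrage exists.

1.1448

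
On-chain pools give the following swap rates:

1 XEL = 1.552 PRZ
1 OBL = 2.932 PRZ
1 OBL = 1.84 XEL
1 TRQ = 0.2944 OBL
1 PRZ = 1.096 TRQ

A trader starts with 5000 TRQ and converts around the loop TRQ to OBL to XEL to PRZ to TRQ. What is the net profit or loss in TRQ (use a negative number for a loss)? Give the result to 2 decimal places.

-392.90

5000 TRQ × 0.2944 = 1472 OBL
1472 OBL × 1.84 = 2708.48 XEL
2708.48 XEL × 1.552 = 4203.56096 PRZ
4203.56096 PRZ × 1.096 = 4607.10281216 TRQ
Net change: 4607.10281216 − 5000 = -392.89718784 TRQ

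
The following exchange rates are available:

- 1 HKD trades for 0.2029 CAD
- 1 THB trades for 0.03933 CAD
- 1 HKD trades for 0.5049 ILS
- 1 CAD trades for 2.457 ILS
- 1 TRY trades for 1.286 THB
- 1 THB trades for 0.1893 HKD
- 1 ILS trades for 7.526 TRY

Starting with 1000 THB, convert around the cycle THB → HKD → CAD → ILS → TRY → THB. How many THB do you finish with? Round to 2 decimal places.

1000 THB × 0.1893 = 189.3 HKD
189.3 HKD × 0.2029 = 38.40897 CAD
38.40897 CAD × 2.457 = 94.37083929 ILS
94.37083929 ILS × 7.526 = 710.23493649654 TRY
710.23493649654 TRY × 1.286 = 913.36212833455044 THB

913.36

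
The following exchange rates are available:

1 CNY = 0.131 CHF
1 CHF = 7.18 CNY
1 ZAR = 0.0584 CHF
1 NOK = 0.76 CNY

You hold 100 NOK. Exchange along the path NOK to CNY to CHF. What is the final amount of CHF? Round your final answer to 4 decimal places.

100 NOK × 0.76 = 76 CNY
76 CNY × 0.131 = 9.956 CHF

9.9560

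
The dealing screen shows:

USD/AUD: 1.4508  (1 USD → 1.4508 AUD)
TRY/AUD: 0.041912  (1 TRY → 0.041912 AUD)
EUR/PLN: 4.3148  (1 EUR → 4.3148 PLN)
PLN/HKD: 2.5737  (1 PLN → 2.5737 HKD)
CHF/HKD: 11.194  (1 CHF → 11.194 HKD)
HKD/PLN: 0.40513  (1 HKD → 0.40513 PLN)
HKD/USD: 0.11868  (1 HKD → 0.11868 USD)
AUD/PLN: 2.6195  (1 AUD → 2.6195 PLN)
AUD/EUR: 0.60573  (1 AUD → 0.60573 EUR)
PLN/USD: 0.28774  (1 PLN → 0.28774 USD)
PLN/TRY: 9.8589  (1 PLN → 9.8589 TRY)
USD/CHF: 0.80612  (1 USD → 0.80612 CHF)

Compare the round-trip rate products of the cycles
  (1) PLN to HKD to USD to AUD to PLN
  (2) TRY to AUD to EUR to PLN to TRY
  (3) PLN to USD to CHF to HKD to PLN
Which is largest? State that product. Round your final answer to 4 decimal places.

1.1608

(1) 2.5737 × 0.11868 × 1.4508 × 2.6195 = 1.16081
(2) 0.041912 × 0.60573 × 4.3148 × 9.8589 = 1.07996
(3) 0.28774 × 0.80612 × 11.194 × 0.40513 = 1.05191
Highest is cycle (1) at 1.1608 (>1, arbitrage).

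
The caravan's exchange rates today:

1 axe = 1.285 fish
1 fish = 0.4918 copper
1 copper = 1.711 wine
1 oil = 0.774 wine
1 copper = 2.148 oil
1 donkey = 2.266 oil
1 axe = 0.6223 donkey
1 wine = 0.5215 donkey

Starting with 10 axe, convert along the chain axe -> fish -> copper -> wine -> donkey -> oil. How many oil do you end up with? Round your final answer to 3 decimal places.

10 axe × 1.285 = 12.85 fish
12.85 fish × 0.4918 = 6.31963 copper
6.31963 copper × 1.711 = 10.81288693 wine
10.81288693 wine × 0.5215 = 5.638920533995 donkey
5.638920533995 donkey × 2.266 = 12.77779393003267 oil

12.778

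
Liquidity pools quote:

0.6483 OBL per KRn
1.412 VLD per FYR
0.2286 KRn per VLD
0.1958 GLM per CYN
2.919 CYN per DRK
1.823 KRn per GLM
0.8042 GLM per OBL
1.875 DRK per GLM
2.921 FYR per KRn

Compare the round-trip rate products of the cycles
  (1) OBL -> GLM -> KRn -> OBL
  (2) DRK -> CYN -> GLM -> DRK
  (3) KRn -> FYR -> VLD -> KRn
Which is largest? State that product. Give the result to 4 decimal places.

1.0716

(1) 0.8042 × 1.823 × 0.6483 = 0.95044
(2) 2.919 × 0.1958 × 1.875 = 1.07164
(3) 2.921 × 1.412 × 0.2286 = 0.94285
Highest is cycle (2) at 1.0716 (>1, arbitrage).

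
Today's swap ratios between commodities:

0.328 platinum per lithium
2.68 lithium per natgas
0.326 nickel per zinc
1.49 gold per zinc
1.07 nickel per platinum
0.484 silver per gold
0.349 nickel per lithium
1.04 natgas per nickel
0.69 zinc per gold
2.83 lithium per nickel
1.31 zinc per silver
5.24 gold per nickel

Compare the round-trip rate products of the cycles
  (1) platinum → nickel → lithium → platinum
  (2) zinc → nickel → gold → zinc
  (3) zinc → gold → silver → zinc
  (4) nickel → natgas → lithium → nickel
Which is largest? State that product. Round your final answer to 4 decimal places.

1.1787

(1) 1.07 × 2.83 × 0.328 = 0.99322
(2) 0.326 × 5.24 × 0.69 = 1.17869
(3) 1.49 × 0.484 × 1.31 = 0.94472
(4) 1.04 × 2.68 × 0.349 = 0.97273
Highest is cycle (2) at 1.1787 (>1, arbitrage).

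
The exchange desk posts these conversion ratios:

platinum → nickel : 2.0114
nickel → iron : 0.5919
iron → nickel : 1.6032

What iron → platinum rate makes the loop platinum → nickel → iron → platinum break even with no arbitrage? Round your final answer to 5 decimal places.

0.83995

Known legs of the cycle: 2.0114 × 0.5919 = 1.19054766
For no arbitrage the full-cycle product must be 1, so the missing rate is 1 / 1.19054766 ≈ 0.8399496.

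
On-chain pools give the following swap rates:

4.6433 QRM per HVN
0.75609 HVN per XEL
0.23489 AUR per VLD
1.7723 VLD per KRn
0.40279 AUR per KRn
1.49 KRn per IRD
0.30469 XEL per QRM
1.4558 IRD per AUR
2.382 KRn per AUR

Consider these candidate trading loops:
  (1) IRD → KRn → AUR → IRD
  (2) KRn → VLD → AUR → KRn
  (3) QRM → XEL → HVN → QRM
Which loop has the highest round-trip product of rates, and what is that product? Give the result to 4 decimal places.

1.0697

(1) 1.49 × 0.40279 × 1.4558 = 0.87371
(2) 1.7723 × 0.23489 × 2.382 = 0.99162
(3) 0.30469 × 0.75609 × 4.6433 = 1.06969
Highest is cycle (3) at 1.0697 (>1, arbitrage).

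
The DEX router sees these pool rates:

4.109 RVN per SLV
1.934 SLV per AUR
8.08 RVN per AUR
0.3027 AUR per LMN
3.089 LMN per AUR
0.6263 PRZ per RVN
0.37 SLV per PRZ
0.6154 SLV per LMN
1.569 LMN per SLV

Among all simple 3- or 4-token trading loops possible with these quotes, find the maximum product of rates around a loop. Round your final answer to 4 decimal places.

SLV→RVN→PRZ→SLV: 4.109 × 0.6263 × 0.37 = 0.95218
SLV→LMN→AUR→SLV: 1.569 × 0.3027 × 1.934 = 0.91853
Maximum is SLV→RVN→PRZ→SLV at 0.9522; no arbitrage — every cycle loses value.

0.9522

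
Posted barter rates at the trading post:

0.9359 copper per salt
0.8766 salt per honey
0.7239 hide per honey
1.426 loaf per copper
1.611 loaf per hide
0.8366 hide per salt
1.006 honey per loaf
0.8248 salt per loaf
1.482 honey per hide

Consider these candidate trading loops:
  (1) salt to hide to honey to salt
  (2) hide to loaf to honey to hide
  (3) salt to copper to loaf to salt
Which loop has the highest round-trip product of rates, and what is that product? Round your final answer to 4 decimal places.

1.1732

(1) 0.8366 × 1.482 × 0.8766 = 1.08684
(2) 1.611 × 1.006 × 0.7239 = 1.17320
(3) 0.9359 × 1.426 × 0.8248 = 1.10077
Highest is cycle (2) at 1.1732 (>1, arbitrage).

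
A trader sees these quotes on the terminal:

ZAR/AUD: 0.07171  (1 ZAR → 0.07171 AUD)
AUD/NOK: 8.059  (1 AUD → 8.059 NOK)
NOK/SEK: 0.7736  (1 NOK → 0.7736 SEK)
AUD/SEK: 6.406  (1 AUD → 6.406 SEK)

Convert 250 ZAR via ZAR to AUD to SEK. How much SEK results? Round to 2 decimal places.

114.84

250 ZAR × 0.07171 = 17.9275 AUD
17.9275 AUD × 6.406 = 114.843565 SEK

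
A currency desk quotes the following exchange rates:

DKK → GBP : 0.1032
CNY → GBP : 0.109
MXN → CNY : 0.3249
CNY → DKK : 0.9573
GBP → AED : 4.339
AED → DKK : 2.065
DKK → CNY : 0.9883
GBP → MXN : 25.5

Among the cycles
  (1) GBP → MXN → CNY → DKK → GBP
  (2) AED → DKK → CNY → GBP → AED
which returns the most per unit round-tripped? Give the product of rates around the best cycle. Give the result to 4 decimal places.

(1) 25.5 × 0.3249 × 0.9573 × 0.1032 = 0.81850
(2) 2.065 × 0.9883 × 0.109 × 4.339 = 0.96522
Highest is cycle (2) at 0.9652 (≤1, no arbitrage).

0.9652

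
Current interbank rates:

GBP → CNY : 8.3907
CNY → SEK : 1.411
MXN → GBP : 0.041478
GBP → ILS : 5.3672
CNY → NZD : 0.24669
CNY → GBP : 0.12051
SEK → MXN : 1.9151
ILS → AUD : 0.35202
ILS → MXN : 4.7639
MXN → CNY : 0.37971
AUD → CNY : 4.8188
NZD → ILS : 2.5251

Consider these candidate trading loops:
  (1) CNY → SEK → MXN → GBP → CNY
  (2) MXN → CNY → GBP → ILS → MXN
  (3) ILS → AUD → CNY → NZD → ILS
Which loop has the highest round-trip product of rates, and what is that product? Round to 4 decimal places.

1.1700

(1) 1.411 × 1.9151 × 0.041478 × 8.3907 = 0.94045
(2) 0.37971 × 0.12051 × 5.3672 × 4.7639 = 1.17000
(3) 0.35202 × 4.8188 × 0.24669 × 2.5251 = 1.05666
Highest is cycle (2) at 1.1700 (>1, arbitrage).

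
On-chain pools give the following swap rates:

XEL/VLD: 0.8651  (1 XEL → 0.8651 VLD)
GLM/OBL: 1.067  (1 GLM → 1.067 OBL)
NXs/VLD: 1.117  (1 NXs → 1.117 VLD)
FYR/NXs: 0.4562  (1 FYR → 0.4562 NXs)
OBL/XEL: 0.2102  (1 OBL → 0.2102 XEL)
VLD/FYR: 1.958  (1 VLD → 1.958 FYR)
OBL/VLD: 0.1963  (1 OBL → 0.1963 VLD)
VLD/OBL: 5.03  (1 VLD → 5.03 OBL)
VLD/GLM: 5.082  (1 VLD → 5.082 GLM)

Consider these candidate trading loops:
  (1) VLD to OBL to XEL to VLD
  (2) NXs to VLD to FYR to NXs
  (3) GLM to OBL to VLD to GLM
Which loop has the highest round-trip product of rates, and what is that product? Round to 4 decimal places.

1.0644

(1) 5.03 × 0.2102 × 0.8651 = 0.91468
(2) 1.117 × 1.958 × 0.4562 = 0.99775
(3) 1.067 × 0.1963 × 5.082 = 1.06444
Highest is cycle (3) at 1.0644 (>1, arbitrage).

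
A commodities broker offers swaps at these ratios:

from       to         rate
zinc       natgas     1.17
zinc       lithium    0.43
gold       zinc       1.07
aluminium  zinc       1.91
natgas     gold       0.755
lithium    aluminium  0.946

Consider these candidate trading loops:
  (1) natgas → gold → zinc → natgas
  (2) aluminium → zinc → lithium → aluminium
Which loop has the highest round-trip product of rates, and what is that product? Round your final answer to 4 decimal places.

(1) 0.755 × 1.07 × 1.17 = 0.94518
(2) 1.91 × 0.43 × 0.946 = 0.77695
Highest is cycle (1) at 0.9452 (≤1, no arbitrage).

0.9452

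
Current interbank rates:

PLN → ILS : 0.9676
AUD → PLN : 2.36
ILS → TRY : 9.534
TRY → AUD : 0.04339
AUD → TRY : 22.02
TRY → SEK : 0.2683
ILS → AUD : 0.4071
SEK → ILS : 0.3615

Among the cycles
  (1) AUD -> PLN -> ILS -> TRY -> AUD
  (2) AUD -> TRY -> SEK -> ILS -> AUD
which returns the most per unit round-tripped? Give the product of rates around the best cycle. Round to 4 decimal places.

(1) 2.36 × 0.9676 × 9.534 × 0.04339 = 0.94465
(2) 22.02 × 0.2683 × 0.3615 × 0.4071 = 0.86946
Highest is cycle (1) at 0.9447 (≤1, no arbitrage).

0.9447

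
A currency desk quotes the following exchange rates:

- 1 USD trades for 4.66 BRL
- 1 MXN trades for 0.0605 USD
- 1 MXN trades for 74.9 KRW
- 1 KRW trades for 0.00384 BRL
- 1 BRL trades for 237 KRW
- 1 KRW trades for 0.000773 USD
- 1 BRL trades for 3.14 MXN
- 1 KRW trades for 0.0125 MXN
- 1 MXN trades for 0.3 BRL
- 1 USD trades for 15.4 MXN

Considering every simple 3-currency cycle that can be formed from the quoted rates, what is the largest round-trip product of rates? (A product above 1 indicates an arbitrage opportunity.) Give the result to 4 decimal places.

0.9031

KRW→BRL→MXN→KRW: 0.00384 × 3.14 × 74.9 = 0.90311
USD→MXN→KRW→USD: 15.4 × 74.9 × 0.000773 = 0.89162
KRW→MXN→BRL→KRW: 0.0125 × 0.3 × 237 = 0.88875
USD→BRL→MXN→USD: 4.66 × 3.14 × 0.0605 = 0.88526
USD→BRL→KRW→USD: 4.66 × 237 × 0.000773 = 0.85372
Maximum is KRW→BRL→MXN→KRW at 0.9031; no arbitrage — every cycle loses value.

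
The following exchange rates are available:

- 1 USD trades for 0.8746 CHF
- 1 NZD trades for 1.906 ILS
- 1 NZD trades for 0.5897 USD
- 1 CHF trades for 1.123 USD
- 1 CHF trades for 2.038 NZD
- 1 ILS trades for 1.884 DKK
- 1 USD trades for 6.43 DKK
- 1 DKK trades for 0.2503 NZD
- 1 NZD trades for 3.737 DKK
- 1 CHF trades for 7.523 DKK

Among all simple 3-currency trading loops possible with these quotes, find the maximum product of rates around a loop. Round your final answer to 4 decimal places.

NZD→USD→CHF→NZD: 0.5897 × 0.8746 × 2.038 = 1.05110
NZD→USD→DKK→NZD: 0.5897 × 6.43 × 0.2503 = 0.94908
NZD→ILS→DKK→NZD: 1.906 × 1.884 × 0.2503 = 0.89880
Maximum is NZD→USD→CHF→NZD at 1.0511; arbitrage exists.

1.0511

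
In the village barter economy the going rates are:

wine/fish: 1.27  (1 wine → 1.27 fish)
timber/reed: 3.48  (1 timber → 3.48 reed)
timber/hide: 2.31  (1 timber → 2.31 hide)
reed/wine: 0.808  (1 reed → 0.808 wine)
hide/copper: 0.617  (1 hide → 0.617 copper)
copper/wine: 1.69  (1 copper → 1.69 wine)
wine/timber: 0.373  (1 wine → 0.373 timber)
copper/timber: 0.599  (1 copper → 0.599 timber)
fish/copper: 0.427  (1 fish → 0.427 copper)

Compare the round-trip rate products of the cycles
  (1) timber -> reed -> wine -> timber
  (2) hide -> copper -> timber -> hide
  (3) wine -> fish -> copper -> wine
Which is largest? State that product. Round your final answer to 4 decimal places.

1.0488

(1) 3.48 × 0.808 × 0.373 = 1.04882
(2) 0.617 × 0.599 × 2.31 = 0.85374
(3) 1.27 × 0.427 × 1.69 = 0.91647
Highest is cycle (1) at 1.0488 (>1, arbitrage).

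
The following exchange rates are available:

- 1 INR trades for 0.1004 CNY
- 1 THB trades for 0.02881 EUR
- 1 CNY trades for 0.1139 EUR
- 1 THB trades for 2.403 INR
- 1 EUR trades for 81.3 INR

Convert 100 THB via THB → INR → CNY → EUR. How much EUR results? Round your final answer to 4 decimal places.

2.7480

100 THB × 2.403 = 240.3 INR
240.3 INR × 0.1004 = 24.12612 CNY
24.12612 CNY × 0.1139 = 2.747965068 EUR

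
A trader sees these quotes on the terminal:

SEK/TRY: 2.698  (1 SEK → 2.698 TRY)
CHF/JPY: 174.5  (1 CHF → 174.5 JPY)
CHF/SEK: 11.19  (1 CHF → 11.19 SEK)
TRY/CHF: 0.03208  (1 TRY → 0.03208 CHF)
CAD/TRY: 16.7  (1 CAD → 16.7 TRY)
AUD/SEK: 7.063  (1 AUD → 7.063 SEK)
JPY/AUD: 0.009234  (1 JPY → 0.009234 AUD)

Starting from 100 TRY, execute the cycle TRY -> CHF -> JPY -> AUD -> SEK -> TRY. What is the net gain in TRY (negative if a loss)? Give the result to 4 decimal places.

-1.4967

100 TRY × 0.03208 = 3.208 CHF
3.208 CHF × 174.5 = 559.796 JPY
559.796 JPY × 0.009234 = 5.169156264 AUD
5.169156264 AUD × 7.063 = 36.509750692632 SEK
36.509750692632 SEK × 2.698 = 98.503307368721136 TRY
Net change: 98.503307368721136 − 100 = -1.496692631278864 TRY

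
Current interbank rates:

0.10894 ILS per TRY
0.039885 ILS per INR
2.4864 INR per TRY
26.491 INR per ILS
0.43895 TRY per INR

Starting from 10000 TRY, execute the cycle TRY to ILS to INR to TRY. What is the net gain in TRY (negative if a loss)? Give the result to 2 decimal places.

2667.79

10000 TRY × 0.10894 = 1089.4 ILS
1089.4 ILS × 26.491 = 28859.2954 INR
28859.2954 INR × 0.43895 = 12667.78771583 TRY
Net change: 12667.78771583 − 10000 = 2667.78771583 TRY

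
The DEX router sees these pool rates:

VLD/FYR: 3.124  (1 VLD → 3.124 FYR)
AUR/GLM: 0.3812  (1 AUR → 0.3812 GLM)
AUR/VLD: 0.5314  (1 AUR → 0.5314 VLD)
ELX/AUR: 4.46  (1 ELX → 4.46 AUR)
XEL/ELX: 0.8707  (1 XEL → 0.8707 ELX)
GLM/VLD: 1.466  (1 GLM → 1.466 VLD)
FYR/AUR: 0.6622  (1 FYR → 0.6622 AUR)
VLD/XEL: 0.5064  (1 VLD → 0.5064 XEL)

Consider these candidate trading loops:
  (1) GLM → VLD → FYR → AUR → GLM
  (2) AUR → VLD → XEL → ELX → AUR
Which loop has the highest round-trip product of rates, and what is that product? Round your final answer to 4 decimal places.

1.1561

(1) 1.466 × 3.124 × 0.6622 × 0.3812 = 1.15608
(2) 0.5314 × 0.5064 × 0.8707 × 4.46 = 1.04501
Highest is cycle (1) at 1.1561 (>1, arbitrage).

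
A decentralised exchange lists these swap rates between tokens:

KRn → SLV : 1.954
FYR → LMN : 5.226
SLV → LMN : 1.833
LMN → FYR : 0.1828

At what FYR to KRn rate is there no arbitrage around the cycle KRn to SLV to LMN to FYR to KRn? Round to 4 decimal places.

1.5273

Known legs of the cycle: 1.954 × 1.833 × 0.1828 = 0.6547314696
For no arbitrage the full-cycle product must be 1, so the missing rate is 1 / 0.6547314696 ≈ 1.527344.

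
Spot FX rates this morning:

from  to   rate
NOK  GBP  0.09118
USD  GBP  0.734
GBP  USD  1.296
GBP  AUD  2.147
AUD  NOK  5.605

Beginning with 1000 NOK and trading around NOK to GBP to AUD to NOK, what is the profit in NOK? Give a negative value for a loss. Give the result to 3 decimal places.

97.254

1000 NOK × 0.09118 = 91.18 GBP
91.18 GBP × 2.147 = 195.76346 AUD
195.76346 AUD × 5.605 = 1097.2541933 NOK
Net change: 1097.2541933 − 1000 = 97.2541933 NOK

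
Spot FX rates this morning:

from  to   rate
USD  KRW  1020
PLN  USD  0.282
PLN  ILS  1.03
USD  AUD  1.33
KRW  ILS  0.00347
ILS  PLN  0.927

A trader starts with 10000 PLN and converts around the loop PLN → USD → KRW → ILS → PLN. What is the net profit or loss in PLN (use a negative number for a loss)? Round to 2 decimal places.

10000 PLN × 0.282 = 2820 USD
2820 USD × 1020 = 2876400 KRW
2876400 KRW × 0.00347 = 9981.108 ILS
9981.108 ILS × 0.927 = 9252.487116 PLN
Net change: 9252.487116 − 10000 = -747.512884 PLN

-747.51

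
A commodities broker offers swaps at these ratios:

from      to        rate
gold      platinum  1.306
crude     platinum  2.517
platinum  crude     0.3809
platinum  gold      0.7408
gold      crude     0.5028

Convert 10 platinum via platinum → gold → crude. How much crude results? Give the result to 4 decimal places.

10 platinum × 0.7408 = 7.408 gold
7.408 gold × 0.5028 = 3.7247424 crude

3.7247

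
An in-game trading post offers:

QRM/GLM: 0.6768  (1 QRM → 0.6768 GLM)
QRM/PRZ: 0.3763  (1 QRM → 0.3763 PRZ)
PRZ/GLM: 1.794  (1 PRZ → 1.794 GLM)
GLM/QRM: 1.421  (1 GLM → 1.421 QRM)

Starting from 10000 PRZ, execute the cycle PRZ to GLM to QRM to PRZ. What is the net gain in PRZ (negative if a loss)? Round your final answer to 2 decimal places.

-407.08

10000 PRZ × 1.794 = 17940 GLM
17940 GLM × 1.421 = 25492.74 QRM
25492.74 QRM × 0.3763 = 9592.918062 PRZ
Net change: 9592.918062 − 10000 = -407.081938 PRZ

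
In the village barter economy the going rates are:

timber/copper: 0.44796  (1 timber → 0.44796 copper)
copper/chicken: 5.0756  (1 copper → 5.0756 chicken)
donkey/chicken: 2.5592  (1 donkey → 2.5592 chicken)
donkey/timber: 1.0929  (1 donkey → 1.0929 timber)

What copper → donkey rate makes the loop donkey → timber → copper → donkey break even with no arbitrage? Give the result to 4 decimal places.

Known legs of the cycle: 1.0929 × 0.44796 = 0.489575484
For no arbitrage the full-cycle product must be 1, so the missing rate is 1 / 0.489575484 ≈ 2.042586.

2.0426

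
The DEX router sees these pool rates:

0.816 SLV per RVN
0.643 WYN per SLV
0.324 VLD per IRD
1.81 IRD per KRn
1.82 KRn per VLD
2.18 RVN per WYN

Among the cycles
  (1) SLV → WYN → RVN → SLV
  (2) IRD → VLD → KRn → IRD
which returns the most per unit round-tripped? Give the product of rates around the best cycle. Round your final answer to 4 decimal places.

(1) 0.643 × 2.18 × 0.816 = 1.14382
(2) 0.324 × 1.82 × 1.81 = 1.06732
Highest is cycle (1) at 1.1438 (>1, arbitrage).

1.1438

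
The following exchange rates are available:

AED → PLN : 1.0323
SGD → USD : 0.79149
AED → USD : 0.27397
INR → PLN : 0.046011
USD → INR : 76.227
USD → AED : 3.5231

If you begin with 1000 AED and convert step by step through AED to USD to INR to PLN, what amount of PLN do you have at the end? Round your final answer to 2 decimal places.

1000 AED × 0.27397 = 273.97 USD
273.97 USD × 76.227 = 20883.91119 INR
20883.91119 INR × 0.046011 = 960.88963776309 PLN

960.89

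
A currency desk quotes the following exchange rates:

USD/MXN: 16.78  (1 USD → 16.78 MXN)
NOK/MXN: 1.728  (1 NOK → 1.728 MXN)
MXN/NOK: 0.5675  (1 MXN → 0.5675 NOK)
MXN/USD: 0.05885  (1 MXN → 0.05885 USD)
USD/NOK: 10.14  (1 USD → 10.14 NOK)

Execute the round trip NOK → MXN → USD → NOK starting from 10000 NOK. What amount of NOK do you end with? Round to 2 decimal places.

10000 NOK × 1.728 = 17280 MXN
17280 MXN × 0.05885 = 1016.928 USD
1016.928 USD × 10.14 = 10311.64992 NOK

10311.65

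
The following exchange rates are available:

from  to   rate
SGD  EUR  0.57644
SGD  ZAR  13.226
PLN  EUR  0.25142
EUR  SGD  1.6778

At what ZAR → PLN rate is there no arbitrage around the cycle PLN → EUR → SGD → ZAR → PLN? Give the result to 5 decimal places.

0.17924

Known legs of the cycle: 0.25142 × 1.6778 × 13.226 = 5.579156327576
For no arbitrage the full-cycle product must be 1, so the missing rate is 1 / 5.579156327576 ≈ 0.1792386.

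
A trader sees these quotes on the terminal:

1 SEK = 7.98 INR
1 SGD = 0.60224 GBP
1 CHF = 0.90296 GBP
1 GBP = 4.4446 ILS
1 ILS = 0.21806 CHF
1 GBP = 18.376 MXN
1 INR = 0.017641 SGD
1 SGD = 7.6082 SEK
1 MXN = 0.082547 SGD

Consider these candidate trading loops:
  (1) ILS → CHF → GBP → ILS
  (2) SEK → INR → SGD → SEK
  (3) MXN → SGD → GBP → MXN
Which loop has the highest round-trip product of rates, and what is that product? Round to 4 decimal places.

(1) 0.21806 × 0.90296 × 4.4446 = 0.87514
(2) 7.98 × 0.017641 × 7.6082 = 1.07105
(3) 0.082547 × 0.60224 × 18.376 = 0.91353
Highest is cycle (2) at 1.0710 (>1, arbitrage).

1.0710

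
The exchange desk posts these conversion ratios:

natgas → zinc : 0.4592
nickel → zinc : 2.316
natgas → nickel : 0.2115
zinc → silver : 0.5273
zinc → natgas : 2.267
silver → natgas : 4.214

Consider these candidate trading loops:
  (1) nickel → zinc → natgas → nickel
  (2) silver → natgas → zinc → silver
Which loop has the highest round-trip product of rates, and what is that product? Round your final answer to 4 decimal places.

(1) 2.316 × 2.267 × 0.2115 = 1.11045
(2) 4.214 × 0.4592 × 0.5273 = 1.02036
Highest is cycle (1) at 1.1105 (>1, arbitrage).

1.1105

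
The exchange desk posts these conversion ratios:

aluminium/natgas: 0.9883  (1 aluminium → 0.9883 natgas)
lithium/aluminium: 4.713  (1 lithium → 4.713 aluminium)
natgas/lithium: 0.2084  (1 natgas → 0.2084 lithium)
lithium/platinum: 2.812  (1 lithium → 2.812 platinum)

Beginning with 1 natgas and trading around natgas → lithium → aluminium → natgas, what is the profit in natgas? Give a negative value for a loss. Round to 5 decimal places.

1 natgas × 0.2084 = 0.2084 lithium
0.2084 lithium × 4.713 = 0.9821892 aluminium
0.9821892 aluminium × 0.9883 = 0.97069758636 natgas
Net change: 0.97069758636 − 1 = -0.02930241364 natgas

-0.02930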